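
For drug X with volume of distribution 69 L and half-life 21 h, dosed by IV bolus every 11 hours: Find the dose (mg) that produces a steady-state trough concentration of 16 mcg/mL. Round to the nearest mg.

483 mg

τ/t½ = 11/21 ≈ 0.52381, so f = (1/2)^(11/21) ≈ 0.695533.
Cmin,ss = (D/Vd)·f/(1−f), so D = Cmin,ss·Vd·(1−f)/f.
D = 16 × 69 × (1−f)/f ≈ 16 × 69 × 0.43775 ≈ 483.28 mg.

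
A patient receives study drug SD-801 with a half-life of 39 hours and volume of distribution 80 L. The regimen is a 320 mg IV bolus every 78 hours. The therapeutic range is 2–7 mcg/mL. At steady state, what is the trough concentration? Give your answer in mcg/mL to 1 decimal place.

1.3 mcg/mL

τ = 78 h = 2 half-lives, so f = (1/2)^2 = 0.25.
Accumulation ratio R = 1/(1 − f) = 1/0.75 = 4/3.
Single-dose peak C₀ = D/Vd = 320/80 = 4 mcg/mL.
Steady-state peak Cmax,ss = C₀·R = 4 × 4/3 ≈ 5.333 mcg/mL.
Steady-state trough Cmin,ss = Cmax,ss·f ≈ 5.333 × 0.25 ≈ 1.333 mcg/mL.
Trough 1.3 mcg/mL vs MEC 2 mcg/mL: subtherapeutic.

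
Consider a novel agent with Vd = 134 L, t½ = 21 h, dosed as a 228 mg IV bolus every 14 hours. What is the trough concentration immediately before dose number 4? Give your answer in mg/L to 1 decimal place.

f = (1/2)^(τ/t½) = (1/2)^(14/21) ≈ 0.6300.
C₀ = D/Vd = 228/134 ≈ 1.701 mg/L.
Before the 4th dose, 3 doses have been given. Superposition: Cmin = C₀·(f + f² + … + f^3).
≈ 1.701 × (0.6300 + 0.3969 + 0.2500) ≈ 1.701 × 1.2769 ≈ 2.172 mg/L.

2.2 mg/L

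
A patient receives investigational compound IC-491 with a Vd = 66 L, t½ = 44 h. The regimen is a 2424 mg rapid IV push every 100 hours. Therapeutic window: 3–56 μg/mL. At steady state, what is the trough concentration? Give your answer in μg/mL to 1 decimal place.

τ/t½ = 100/44 ≈ 2.2727, so fraction remaining f = (1/2)^(100/44) ≈ 0.2069.
At steady state, accumulation factor R = 1/(1 − e^(−kτ)) ≈ 1.2609.
Each bolus raises the concentration by D/Vd = 2424/66 ≈ 36.727 μg/mL.
Cmax,ss = C₀/(1 − f) ≈ 36.727/0.7931 ≈ 46.308 μg/mL.
One interval later, Cmin,ss = Cmax,ss·e^(−kτ) ≈ 46.308 × 0.2069 ≈ 9.581 μg/mL.
Trough 9.6 μg/mL vs MEC 3 μg/mL: adequate.

9.6 μg/mL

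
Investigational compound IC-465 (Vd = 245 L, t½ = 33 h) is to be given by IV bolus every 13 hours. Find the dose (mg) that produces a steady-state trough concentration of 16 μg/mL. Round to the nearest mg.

τ/t½ = 13/33 ≈ 0.39394, so f = (1/2)^(13/33) ≈ 0.761049.
Cmin,ss = (D/Vd)·f/(1−f), so D = Cmin,ss·Vd·(1−f)/f.
D = 16 × 245 × (1−f)/f ≈ 16 × 245 × 0.31398 ≈ 1230.80 mg.

1231 mg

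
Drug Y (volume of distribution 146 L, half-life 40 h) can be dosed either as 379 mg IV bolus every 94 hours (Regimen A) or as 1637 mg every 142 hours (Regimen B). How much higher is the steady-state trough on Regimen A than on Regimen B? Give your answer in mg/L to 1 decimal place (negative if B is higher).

-0.4 mg/L

Regimen A: f = (1/2)^(94/40) ≈ 0.1961; Cmin,ss = (379/146)·f/(1−f) ≈ 0.633 mg/L.
Regimen B: f = (1/2)^(142/40) ≈ 0.0854; Cmin,ss = (1637/146)·f/(1−f) ≈ 1.047 mg/L.
Difference ≈ 0.633 − 1.047 ≈ -0.414 mg/L.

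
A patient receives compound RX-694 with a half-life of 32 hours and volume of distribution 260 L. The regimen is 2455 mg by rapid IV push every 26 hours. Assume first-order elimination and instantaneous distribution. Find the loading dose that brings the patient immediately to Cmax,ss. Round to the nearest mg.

f = (1/2)^(26/32) ≈ 0.569394; accumulation ratio R = 1/(1−f) ≈ 2.32231.
Loading dose to hit Cmax,ss on first dose: D_load = D_maint·R ≈ 2455 × 2.32231 ≈ 5701.27 mg.

5701 mg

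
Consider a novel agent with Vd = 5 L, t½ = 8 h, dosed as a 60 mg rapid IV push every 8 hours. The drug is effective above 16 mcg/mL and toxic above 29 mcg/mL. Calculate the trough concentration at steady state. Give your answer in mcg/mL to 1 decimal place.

τ = 8 h = 1 half-life, so f = (1/2)^1 = 0.5.
Accumulation ratio R = 1/(1 − f) = 1/0.5 = 2/1.
Single-dose peak C₀ = D/Vd = 60/5 = 12 mcg/mL.
Steady-state peak Cmax,ss = C₀·R = 12 × 2/1 ≈ 24.000 mcg/mL.
Steady-state trough Cmin,ss = Cmax,ss·f ≈ 24.000 × 0.5 ≈ 12.000 mcg/mL.
Trough 12.0 mcg/mL vs MEC 16 mcg/mL: subtherapeutic.

12.0 mcg/mL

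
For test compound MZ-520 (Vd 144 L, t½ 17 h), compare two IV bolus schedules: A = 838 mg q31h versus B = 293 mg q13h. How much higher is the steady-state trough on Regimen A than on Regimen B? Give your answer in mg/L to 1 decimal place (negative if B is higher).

Regimen A: f = (1/2)^(31/17) ≈ 0.2825; Cmin,ss = (838/144)·f/(1−f) ≈ 2.291 mg/L.
Regimen B: f = (1/2)^(13/17) ≈ 0.5886; Cmin,ss = (293/144)·f/(1−f) ≈ 2.911 mg/L.
Difference ≈ 2.291 − 2.911 ≈ -0.620 mg/L.

-0.6 mg/L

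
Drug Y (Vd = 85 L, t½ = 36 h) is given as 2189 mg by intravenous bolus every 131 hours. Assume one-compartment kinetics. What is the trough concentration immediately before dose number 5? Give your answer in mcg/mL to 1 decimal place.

2.2 mcg/mL

f = (1/2)^(τ/t½) = (1/2)^(131/36) ≈ 0.0803.
C₀ = D/Vd = 2189/85 ≈ 25.753 mcg/mL.
Before the 5th dose, 4 doses have been given. Superposition: Cmin = C₀·(f + f² + … + f^4).
≈ 25.753 × (0.0803 + 0.0064 + 0.0005 + 0.0000) ≈ 25.753 × 0.0872 ≈ 2.246 mcg/mL.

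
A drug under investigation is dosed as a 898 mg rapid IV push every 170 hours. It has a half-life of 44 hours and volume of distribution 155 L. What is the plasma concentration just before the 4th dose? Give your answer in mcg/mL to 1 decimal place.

f = (1/2)^(τ/t½) = (1/2)^(170/44) ≈ 0.0687.
C₀ = D/Vd = 898/155 ≈ 5.794 mcg/mL.
Before the 4th dose, 3 doses have been given. Superposition: Cmin = C₀·(f + f² + … + f^3).
≈ 5.794 × (0.0687 + 0.0047 + 0.0003) ≈ 5.794 × 0.0737 ≈ 0.427 mcg/mL.

0.4 mcg/mL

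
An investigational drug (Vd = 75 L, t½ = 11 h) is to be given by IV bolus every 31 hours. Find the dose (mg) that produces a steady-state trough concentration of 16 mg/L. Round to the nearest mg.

τ/t½ = 31/11 ≈ 2.8182, so f = (1/2)^(31/11) ≈ 0.141789.
Cmin,ss = (D/Vd)·f/(1−f), so D = Cmin,ss·Vd·(1−f)/f.
D = 16 × 75 × (1−f)/f ≈ 16 × 75 × 6.05273 ≈ 7263.28 mg.

7263 mg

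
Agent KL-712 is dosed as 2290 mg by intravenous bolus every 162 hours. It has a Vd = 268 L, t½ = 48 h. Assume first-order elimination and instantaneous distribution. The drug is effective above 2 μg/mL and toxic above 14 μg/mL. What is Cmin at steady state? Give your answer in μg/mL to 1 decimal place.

0.9 μg/mL

k = ln2/t½ = ln2/48 ≈ 0.014441 h⁻¹; fraction remaining f = e^(−kτ) = e^(−0.014441×162) ≈ 0.0964.
Accumulation ratio R = 1/(1 − f) ≈ 1/0.9036 ≈ 1.1067.
Each bolus raises the concentration by D/Vd = 2290/268 ≈ 8.545 μg/mL.
Steady-state peak Cmax,ss = C₀·R ≈ 8.545 × 1.1067 ≈ 9.457 μg/mL.
Steady-state trough Cmin,ss = Cmax,ss·f ≈ 9.457 × 0.0964 ≈ 0.912 μg/mL.
Trough 0.9 μg/mL vs MEC 2 μg/mL: subtherapeutic.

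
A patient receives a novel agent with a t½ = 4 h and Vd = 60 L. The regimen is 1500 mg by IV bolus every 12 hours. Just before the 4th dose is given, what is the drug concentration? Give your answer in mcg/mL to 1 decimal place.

f = (1/2)^(τ/t½) = (1/2)^(12/4) ≈ 0.1250.
C₀ = D/Vd = 1500/60 ≈ 25.000 mcg/mL.
Before the 4th dose, 3 doses have been given. Superposition: Cmin = C₀·(f + f² + … + f^3).
≈ 25.000 × (0.1250 + 0.0156 + 0.0020) ≈ 25.000 × 0.1426 ≈ 3.565 mcg/mL.

3.6 mcg/mL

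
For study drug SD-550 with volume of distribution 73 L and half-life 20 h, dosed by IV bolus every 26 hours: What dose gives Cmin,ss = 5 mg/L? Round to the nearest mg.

534 mg

τ/t½ = 26/20 ≈ 1.3, so f = (1/2)^(26/20) ≈ 0.406126.
Cmin,ss = (D/Vd)·f/(1−f), so D = Cmin,ss·Vd·(1−f)/f.
D = 5 × 73 × (1−f)/f ≈ 5 × 73 × 1.46229 ≈ 533.74 mg.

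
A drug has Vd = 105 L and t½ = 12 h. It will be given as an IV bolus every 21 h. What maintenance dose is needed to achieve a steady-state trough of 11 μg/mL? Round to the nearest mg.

2730 mg

τ/t½ = 21/12 ≈ 1.75, so f = (1/2)^(21/12) ≈ 0.297302.
Cmin,ss = (D/Vd)·f/(1−f), so D = Cmin,ss·Vd·(1−f)/f.
D = 11 × 105 × (1−f)/f ≈ 11 × 105 × 2.36358 ≈ 2729.93 mg.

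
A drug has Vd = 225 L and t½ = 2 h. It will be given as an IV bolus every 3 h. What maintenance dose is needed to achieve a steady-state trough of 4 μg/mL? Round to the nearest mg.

τ/t½ = 3/2 ≈ 1.5, so f = (1/2)^(3/2) ≈ 0.353553.
Cmin,ss = (D/Vd)·f/(1−f), so D = Cmin,ss·Vd·(1−f)/f.
D = 4 × 225 × (1−f)/f ≈ 4 × 225 × 1.82843 ≈ 1645.59 mg.

1646 mg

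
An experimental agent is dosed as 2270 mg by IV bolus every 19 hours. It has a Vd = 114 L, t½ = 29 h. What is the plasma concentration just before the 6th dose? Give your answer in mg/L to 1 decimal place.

f = (1/2)^(τ/t½) = (1/2)^(19/29) ≈ 0.6350.
C₀ = D/Vd = 2270/114 ≈ 19.912 mg/L.
Before the 6th dose, 5 doses have been given. Superposition: Cmin = C₀·(f + f² + … + f^5).
≈ 19.912 × (0.6350 + 0.4032 + 0.2560 + 0.1626 + 0.1032) ≈ 19.912 × 1.5600 ≈ 31.063 mg/L.

31.1 mg/L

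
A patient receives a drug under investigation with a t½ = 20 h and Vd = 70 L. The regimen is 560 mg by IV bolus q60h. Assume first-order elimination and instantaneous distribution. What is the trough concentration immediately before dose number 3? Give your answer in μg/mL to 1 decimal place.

1.1 μg/mL

f = (1/2)^(τ/t½) = (1/2)^(60/20) ≈ 0.1250.
C₀ = D/Vd = 560/70 ≈ 8.000 μg/mL.
Before the 3rd dose, 2 doses have been given. Superposition: Cmin = C₀·(f + f²).
≈ 8.000 × (0.1250 + 0.0156) ≈ 8.000 × 0.1406 ≈ 1.125 μg/mL.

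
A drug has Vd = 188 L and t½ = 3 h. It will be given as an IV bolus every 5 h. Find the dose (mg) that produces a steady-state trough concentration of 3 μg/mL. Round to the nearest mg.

1227 mg

τ/t½ = 5/3 ≈ 1.6667, so f = (1/2)^(5/3) ≈ 0.314980.
Cmin,ss = (D/Vd)·f/(1−f), so D = Cmin,ss·Vd·(1−f)/f.
D = 3 × 188 × (1−f)/f ≈ 3 × 188 × 2.17480 ≈ 1226.59 mg.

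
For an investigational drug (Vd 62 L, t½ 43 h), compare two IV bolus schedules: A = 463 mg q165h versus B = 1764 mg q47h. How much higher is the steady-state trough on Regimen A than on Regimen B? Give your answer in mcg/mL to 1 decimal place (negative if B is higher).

-24.5 mcg/mL

Regimen A: f = (1/2)^(165/43) ≈ 0.0700; Cmin,ss = (463/62)·f/(1−f) ≈ 0.562 mcg/mL.
Regimen B: f = (1/2)^(47/43) ≈ 0.4688; Cmin,ss = (1764/62)·f/(1−f) ≈ 25.109 mcg/mL.
Difference ≈ 0.562 − 25.109 ≈ -24.547 mcg/mL.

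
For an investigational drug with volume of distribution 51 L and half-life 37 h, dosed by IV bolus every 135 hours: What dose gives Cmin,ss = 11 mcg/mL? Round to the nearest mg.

6475 mg

τ/t½ = 135/37 ≈ 3.6486, so f = (1/2)^(135/37) ≈ 0.079735.
Cmin,ss = (D/Vd)·f/(1−f), so D = Cmin,ss·Vd·(1−f)/f.
D = 11 × 51 × (1−f)/f ≈ 11 × 51 × 11.54154 ≈ 6474.80 mg.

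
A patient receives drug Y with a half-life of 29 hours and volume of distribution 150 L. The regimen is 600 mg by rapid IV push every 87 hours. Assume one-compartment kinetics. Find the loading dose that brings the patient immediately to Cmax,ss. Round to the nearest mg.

686 mg

f = (1/2)^(87/29) ≈ 0.125000; accumulation ratio R = 1/(1−f) ≈ 1.14286.
Loading dose to hit Cmax,ss on first dose: D_load = D_maint·R ≈ 600 × 1.14286 ≈ 685.72 mg.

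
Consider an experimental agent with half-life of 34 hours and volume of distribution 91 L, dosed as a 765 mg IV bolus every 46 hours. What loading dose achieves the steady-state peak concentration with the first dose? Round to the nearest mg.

f = (1/2)^(46/34) ≈ 0.391493; accumulation ratio R = 1/(1−f) ≈ 1.64337.
Loading dose to hit Cmax,ss on first dose: D_load = D_maint·R ≈ 765 × 1.64337 ≈ 1257.18 mg.

1257 mg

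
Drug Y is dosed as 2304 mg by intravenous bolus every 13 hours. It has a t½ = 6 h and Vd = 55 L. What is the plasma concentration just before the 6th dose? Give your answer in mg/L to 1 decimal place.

f = (1/2)^(τ/t½) = (1/2)^(13/6) ≈ 0.2227.
C₀ = D/Vd = 2304/55 ≈ 41.891 mg/L.
Before the 6th dose, 5 doses have been given. Superposition: Cmin = C₀·(f + f² + … + f^5).
≈ 41.891 × (0.2227 + 0.0496 + 0.0110 + 0.0025 + 0.0005) ≈ 41.891 × 0.2863 ≈ 11.993 mg/L.

12.0 mg/L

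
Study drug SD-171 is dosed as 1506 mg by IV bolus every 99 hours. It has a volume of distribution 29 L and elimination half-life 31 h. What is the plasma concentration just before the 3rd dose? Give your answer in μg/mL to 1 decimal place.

f = (1/2)^(τ/t½) = (1/2)^(99/31) ≈ 0.1093.
C₀ = D/Vd = 1506/29 ≈ 51.931 μg/mL.
Before the 3rd dose, 2 doses have been given. Superposition: Cmin = C₀·(f + f²).
≈ 51.931 × (0.1093 + 0.0119) ≈ 51.931 × 0.1212 ≈ 6.294 μg/mL.

6.3 μg/mL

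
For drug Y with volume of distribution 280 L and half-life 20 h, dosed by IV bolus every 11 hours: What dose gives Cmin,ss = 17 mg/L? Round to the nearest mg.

2209 mg

τ/t½ = 11/20 ≈ 0.55, so f = (1/2)^(11/20) ≈ 0.683020.
Cmin,ss = (D/Vd)·f/(1−f), so D = Cmin,ss·Vd·(1−f)/f.
D = 17 × 280 × (1−f)/f ≈ 17 × 280 × 0.46409 ≈ 2209.07 mg.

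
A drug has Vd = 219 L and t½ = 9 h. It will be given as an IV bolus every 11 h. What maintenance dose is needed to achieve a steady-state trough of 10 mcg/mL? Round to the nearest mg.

2919 mg

τ/t½ = 11/9 ≈ 1.2222, so f = (1/2)^(11/9) ≈ 0.428622.
Cmin,ss = (D/Vd)·f/(1−f), so D = Cmin,ss·Vd·(1−f)/f.
D = 10 × 219 × (1−f)/f ≈ 10 × 219 × 1.33306 ≈ 2919.40 mg.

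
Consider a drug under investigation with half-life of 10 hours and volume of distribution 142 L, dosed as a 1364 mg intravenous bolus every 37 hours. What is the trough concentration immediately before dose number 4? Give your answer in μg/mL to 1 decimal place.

f = (1/2)^(τ/t½) = (1/2)^(37/10) ≈ 0.0769.
C₀ = D/Vd = 1364/142 ≈ 9.606 μg/mL.
Before the 4th dose, 3 doses have been given. Superposition: Cmin = C₀·(f + f² + … + f^3).
≈ 9.606 × (0.0769 + 0.0059 + 0.0005) ≈ 9.606 × 0.0833 ≈ 0.800 μg/mL.

0.8 μg/mL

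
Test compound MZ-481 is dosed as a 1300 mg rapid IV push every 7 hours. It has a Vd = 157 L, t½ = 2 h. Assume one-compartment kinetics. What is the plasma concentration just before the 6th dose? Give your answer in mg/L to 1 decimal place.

0.8 mg/L

f = (1/2)^(τ/t½) = (1/2)^(7/2) ≈ 0.0884.
C₀ = D/Vd = 1300/157 ≈ 8.280 mg/L.
Before the 6th dose, 5 doses have been given. Superposition: Cmin = C₀·(f + f² + … + f^5).
≈ 8.280 × (0.0884 + 0.0078 + 0.0007 + 0.0001 + 0.0000) ≈ 8.280 × 0.0970 ≈ 0.803 mg/L.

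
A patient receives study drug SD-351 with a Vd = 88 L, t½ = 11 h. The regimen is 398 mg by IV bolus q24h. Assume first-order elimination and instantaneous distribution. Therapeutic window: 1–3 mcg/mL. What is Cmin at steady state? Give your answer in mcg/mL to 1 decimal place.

k = ln2/t½ = ln2/11 ≈ 0.063013 h⁻¹; fraction remaining f = e^(−kτ) = e^(−0.063013×24) ≈ 0.2204.
At steady state, accumulation factor R = 1/(1 − e^(−kτ)) ≈ 1.2827.
Each bolus raises the concentration by D/Vd = 398/88 ≈ 4.523 mcg/mL.
Cmax,ss = C₀/(1 − f) ≈ 4.523/0.7796 ≈ 5.802 mcg/mL.
Steady-state trough Cmin,ss = Cmax,ss·f ≈ 5.802 × 0.2204 ≈ 1.279 mcg/mL.
Trough 1.3 mcg/mL vs MEC 1 mcg/mL: adequate.

1.3 mcg/mL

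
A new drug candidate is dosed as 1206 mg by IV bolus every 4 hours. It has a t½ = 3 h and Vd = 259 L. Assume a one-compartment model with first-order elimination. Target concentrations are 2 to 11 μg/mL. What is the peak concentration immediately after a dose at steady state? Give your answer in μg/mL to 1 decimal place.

τ/t½ = 4/3 ≈ 1.3333, so fraction remaining f = (1/2)^(4/3) ≈ 0.3969.
At steady state, accumulation factor R = 1/(1 − e^(−kτ)) ≈ 1.6581.
Each bolus raises the concentration by D/Vd = 1206/259 ≈ 4.656 μg/mL.
Steady-state peak Cmax,ss = C₀·R ≈ 4.656 × 1.6581 ≈ 7.720 μg/mL.
Peak 7.7 μg/mL vs MTC 11 μg/mL: below toxic threshold.

7.7 μg/mL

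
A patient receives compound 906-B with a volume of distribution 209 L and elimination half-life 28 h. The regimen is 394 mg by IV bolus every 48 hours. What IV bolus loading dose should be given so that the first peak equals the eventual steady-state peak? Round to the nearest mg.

f = (1/2)^(48/28) ≈ 0.304753; accumulation ratio R = 1/(1−f) ≈ 1.43834.
Loading dose to hit Cmax,ss on first dose: D_load = D_maint·R ≈ 394 × 1.43834 ≈ 566.71 mg.

567 mg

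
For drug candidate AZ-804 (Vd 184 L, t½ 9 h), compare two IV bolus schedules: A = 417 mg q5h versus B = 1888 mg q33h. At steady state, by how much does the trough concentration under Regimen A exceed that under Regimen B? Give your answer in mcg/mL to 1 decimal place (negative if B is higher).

3.9 mcg/mL

Regimen A: f = (1/2)^(5/9) ≈ 0.6804; Cmin,ss = (417/184)·f/(1−f) ≈ 4.825 mcg/mL.
Regimen B: f = (1/2)^(33/9) ≈ 0.0787; Cmin,ss = (1888/184)·f/(1−f) ≈ 0.877 mcg/mL.
Difference ≈ 4.825 − 0.877 ≈ 3.948 mcg/mL.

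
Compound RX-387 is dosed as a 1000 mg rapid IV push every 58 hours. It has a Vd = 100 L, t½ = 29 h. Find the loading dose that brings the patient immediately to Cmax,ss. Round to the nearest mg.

1333 mg

f = (1/2)^(58/29) ≈ 0.250000; accumulation ratio R = 1/(1−f) ≈ 1.33333.
Loading dose to hit Cmax,ss on first dose: D_load = D_maint·R ≈ 1000 × 1.33333 ≈ 1333.33 mg.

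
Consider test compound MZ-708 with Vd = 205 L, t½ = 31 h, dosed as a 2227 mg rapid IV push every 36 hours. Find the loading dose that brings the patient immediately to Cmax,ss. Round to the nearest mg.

4028 mg

f = (1/2)^(36/31) ≈ 0.447112; accumulation ratio R = 1/(1−f) ≈ 1.80868.
Loading dose to hit Cmax,ss on first dose: D_load = D_maint·R ≈ 2227 × 1.80868 ≈ 4027.93 mg.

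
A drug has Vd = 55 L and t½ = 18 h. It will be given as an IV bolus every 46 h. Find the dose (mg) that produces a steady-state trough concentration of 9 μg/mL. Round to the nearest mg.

τ/t½ = 46/18 ≈ 2.5556, so f = (1/2)^(46/18) ≈ 0.170099.
Cmin,ss = (D/Vd)·f/(1−f), so D = Cmin,ss·Vd·(1−f)/f.
D = 9 × 55 × (1−f)/f ≈ 9 × 55 × 4.87893 ≈ 2415.07 mg.

2415 mg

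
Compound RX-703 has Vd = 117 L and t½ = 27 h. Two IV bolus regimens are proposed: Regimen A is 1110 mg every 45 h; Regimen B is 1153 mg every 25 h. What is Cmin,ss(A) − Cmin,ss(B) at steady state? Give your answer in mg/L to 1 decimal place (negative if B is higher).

-6.6 mg/L

Regimen A: f = (1/2)^(45/27) ≈ 0.3150; Cmin,ss = (1110/117)·f/(1−f) ≈ 4.363 mg/L.
Regimen B: f = (1/2)^(25/27) ≈ 0.5263; Cmin,ss = (1153/117)·f/(1−f) ≈ 10.949 mg/L.
Difference ≈ 4.363 − 10.949 ≈ -6.586 mg/L.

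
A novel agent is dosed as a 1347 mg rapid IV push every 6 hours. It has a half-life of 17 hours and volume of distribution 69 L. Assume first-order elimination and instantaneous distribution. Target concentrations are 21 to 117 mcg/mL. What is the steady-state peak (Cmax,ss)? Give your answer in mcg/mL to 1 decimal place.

90.0 mcg/mL

Over one 6-h interval, 6/17 ≈ 0.35294 half-lives elapse, leaving f ≈ 0.7830 of each dose.
Accumulation ratio R = 1/(1 − f) ≈ 1/0.2170 ≈ 4.6083.
Single-dose peak C₀ = D/Vd = 1347/69 ≈ 19.522 mcg/mL.
Steady-state peak Cmax,ss = C₀·R ≈ 19.522 × 4.6083 ≈ 89.963 mcg/mL.
Peak 90.0 mcg/mL vs MTC 117 mcg/mL: below toxic threshold.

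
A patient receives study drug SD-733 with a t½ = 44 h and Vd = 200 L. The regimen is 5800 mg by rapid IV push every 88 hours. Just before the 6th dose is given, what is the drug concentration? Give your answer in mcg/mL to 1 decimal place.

9.7 mcg/mL

f = (1/2)^(τ/t½) = (1/2)^(88/44) ≈ 0.2500.
C₀ = D/Vd = 5800/200 ≈ 29.000 mcg/mL.
Before the 6th dose, 5 doses have been given. Superposition: Cmin = C₀·(f + f² + … + f^5).
≈ 29.000 × (0.2500 + 0.0625 + 0.0156 + 0.0039 + 0.0010) ≈ 29.000 × 0.3330 ≈ 9.657 mcg/mL.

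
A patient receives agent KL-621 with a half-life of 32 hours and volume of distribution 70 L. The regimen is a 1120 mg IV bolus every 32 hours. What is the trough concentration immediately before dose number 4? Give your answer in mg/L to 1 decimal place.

14.0 mg/L

f = (1/2)^(τ/t½) = (1/2)^(32/32) ≈ 0.5000.
C₀ = D/Vd = 1120/70 ≈ 16.000 mg/L.
Before the 4th dose, 3 doses have been given. Superposition: Cmin = C₀·(f + f² + … + f^3).
≈ 16.000 × (0.5000 + 0.2500 + 0.1250) ≈ 16.000 × 0.8750 ≈ 14.000 mg/L.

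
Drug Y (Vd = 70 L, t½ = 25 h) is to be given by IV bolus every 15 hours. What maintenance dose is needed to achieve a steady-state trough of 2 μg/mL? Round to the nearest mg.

τ/t½ = 15/25 ≈ 0.6, so f = (1/2)^(15/25) ≈ 0.659754.
Cmin,ss = (D/Vd)·f/(1−f), so D = Cmin,ss·Vd·(1−f)/f.
D = 2 × 70 × (1−f)/f ≈ 2 × 70 × 0.51572 ≈ 72.20 mg.

72 mg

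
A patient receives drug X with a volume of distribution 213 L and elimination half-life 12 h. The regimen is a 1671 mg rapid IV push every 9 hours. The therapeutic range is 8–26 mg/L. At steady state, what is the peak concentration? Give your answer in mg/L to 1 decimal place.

τ/t½ = 9/12 ≈ 0.75, so fraction remaining f = (1/2)^(9/12) ≈ 0.5946.
At steady state, accumulation factor R = 1/(1 − e^(−kτ)) ≈ 2.4667.
Single-dose peak C₀ = D/Vd = 1671/213 ≈ 7.845 mg/L.
Steady-state peak Cmax,ss = C₀·R ≈ 7.845 × 2.4667 ≈ 19.351 mg/L.
Peak 19.4 mg/L vs MTC 26 mg/L: below toxic threshold.

19.4 mg/L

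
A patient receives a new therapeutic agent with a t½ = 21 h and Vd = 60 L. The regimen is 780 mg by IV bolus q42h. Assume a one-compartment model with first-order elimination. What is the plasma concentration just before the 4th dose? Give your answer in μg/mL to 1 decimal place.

4.3 μg/mL

f = (1/2)^(τ/t½) = (1/2)^(42/21) ≈ 0.2500.
C₀ = D/Vd = 780/60 ≈ 13.000 μg/mL.
Before the 4th dose, 3 doses have been given. Superposition: Cmin = C₀·(f + f² + … + f^3).
≈ 13.000 × (0.2500 + 0.0625 + 0.0156) ≈ 13.000 × 0.3281 ≈ 4.265 μg/mL.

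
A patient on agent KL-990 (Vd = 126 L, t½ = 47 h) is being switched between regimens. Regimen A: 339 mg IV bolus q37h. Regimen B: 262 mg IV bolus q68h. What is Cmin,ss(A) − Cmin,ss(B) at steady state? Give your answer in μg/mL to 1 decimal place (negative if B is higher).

2.5 μg/mL

Regimen A: f = (1/2)^(37/47) ≈ 0.5795; Cmin,ss = (339/126)·f/(1−f) ≈ 3.708 μg/mL.
Regimen B: f = (1/2)^(68/47) ≈ 0.3668; Cmin,ss = (262/126)·f/(1−f) ≈ 1.205 μg/mL.
Difference ≈ 3.708 − 1.205 ≈ 2.503 μg/mL.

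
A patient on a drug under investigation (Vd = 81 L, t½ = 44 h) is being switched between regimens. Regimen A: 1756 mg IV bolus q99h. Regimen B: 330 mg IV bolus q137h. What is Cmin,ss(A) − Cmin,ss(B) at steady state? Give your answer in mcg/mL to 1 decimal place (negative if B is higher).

5.2 mcg/mL

Regimen A: f = (1/2)^(99/44) ≈ 0.2102; Cmin,ss = (1756/81)·f/(1−f) ≈ 5.770 mcg/mL.
Regimen B: f = (1/2)^(137/44) ≈ 0.1155; Cmin,ss = (330/81)·f/(1−f) ≈ 0.532 mcg/mL.
Difference ≈ 5.770 − 0.532 ≈ 5.238 mcg/mL.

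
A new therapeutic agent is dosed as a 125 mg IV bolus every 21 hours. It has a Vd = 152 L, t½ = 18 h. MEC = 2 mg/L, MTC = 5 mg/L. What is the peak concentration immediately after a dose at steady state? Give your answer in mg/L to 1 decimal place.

τ/t½ = 21/18 ≈ 1.1667, so fraction remaining f = (1/2)^(21/18) ≈ 0.4454.
At steady state, accumulation factor R = 1/(1 − e^(−kτ)) ≈ 1.8031.
Each bolus raises the concentration by D/Vd = 125/152 ≈ 0.822 mg/L.
Cmax,ss = C₀/(1 − f) ≈ 0.822/0.5546 ≈ 1.482 mg/L.
Peak 1.5 mg/L vs MTC 5 mg/L: below toxic threshold.

1.5 mg/L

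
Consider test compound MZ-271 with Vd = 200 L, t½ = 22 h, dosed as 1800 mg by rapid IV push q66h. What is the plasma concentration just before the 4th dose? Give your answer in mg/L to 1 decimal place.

1.3 mg/L

f = (1/2)^(τ/t½) = (1/2)^(66/22) ≈ 0.1250.
C₀ = D/Vd = 1800/200 ≈ 9.000 mg/L.
Before the 4th dose, 3 doses have been given. Superposition: Cmin = C₀·(f + f² + … + f^3).
≈ 9.000 × (0.1250 + 0.0156 + 0.0020) ≈ 9.000 × 0.1426 ≈ 1.283 mg/L.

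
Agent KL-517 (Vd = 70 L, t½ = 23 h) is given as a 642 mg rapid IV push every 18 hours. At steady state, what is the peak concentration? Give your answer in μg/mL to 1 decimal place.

Over one 18-h interval, 18/23 ≈ 0.78261 half-lives elapse, leaving f ≈ 0.5813 of each dose.
At steady state, accumulation factor R = 1/(1 − e^(−kτ)) ≈ 2.3883.
Single-dose peak C₀ = D/Vd = 642/70 ≈ 9.171 μg/mL.
Steady-state peak Cmax,ss = C₀·R ≈ 9.171 × 2.3883 ≈ 21.903 μg/mL.

21.9 μg/mL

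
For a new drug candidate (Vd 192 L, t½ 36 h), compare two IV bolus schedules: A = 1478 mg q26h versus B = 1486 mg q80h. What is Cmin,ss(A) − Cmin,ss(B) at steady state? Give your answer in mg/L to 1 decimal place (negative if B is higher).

9.7 mg/L

Regimen A: f = (1/2)^(26/36) ≈ 0.6062; Cmin,ss = (1478/192)·f/(1−f) ≈ 11.850 mg/L.
Regimen B: f = (1/2)^(80/36) ≈ 0.2143; Cmin,ss = (1486/192)·f/(1−f) ≈ 2.111 mg/L.
Difference ≈ 11.850 − 2.111 ≈ 9.739 mg/L.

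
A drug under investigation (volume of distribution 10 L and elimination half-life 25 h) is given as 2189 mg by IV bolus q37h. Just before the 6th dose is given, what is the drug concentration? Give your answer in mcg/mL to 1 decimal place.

f = (1/2)^(τ/t½) = (1/2)^(37/25) ≈ 0.3585.
C₀ = D/Vd = 2189/10 ≈ 218.900 mcg/mL.
Before the 6th dose, 5 doses have been given. Superposition: Cmin = C₀·(f + f² + … + f^5).
≈ 218.900 × (0.3585 + 0.1285 + 0.0461 + 0.0165 + 0.0059) ≈ 218.900 × 0.5555 ≈ 121.599 mcg/mL.

121.6 mcg/mL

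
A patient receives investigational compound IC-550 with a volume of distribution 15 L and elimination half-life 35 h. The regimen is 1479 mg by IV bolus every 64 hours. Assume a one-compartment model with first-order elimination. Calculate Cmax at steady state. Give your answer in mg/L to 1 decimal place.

Over one 64-h interval, 64/35 ≈ 1.8286 half-lives elapse, leaving f ≈ 0.2815 of each dose.
At steady state, accumulation factor R = 1/(1 − e^(−kτ)) ≈ 1.3918.
Single-dose peak C₀ = D/Vd = 1479/15 ≈ 98.600 mg/L.
Steady-state peak Cmax,ss = C₀·R ≈ 98.600 × 1.3918 ≈ 137.231 mg/L.

137.2 mg/L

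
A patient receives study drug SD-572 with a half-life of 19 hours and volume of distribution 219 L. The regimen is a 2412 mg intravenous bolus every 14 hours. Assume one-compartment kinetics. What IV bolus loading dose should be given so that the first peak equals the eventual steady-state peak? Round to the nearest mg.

f = (1/2)^(14/19) ≈ 0.600051; accumulation ratio R = 1/(1−f) ≈ 2.50032.
Loading dose to hit Cmax,ss on first dose: D_load = D_maint·R ≈ 2412 × 2.50032 ≈ 6030.77 mg.

6031 mg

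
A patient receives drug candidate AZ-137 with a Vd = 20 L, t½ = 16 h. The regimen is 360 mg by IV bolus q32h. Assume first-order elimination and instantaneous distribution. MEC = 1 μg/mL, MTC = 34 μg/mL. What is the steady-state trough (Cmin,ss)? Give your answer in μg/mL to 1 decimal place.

τ = 32 h = 2 half-lives, so f = (1/2)^2 = 0.25.
At steady state, R = 1/(1 − 0.25) = 4/3.
Single-dose peak C₀ = D/Vd = 360/20 = 18 μg/mL.
Steady-state peak Cmax,ss = C₀·R = 18 × 4/3 ≈ 24.000 μg/mL.
Steady-state trough Cmin,ss = Cmax,ss·f ≈ 24.000 × 0.25 ≈ 6.000 μg/mL.
Trough 6.0 μg/mL vs MEC 1 μg/mL: adequate.

6.0 μg/mL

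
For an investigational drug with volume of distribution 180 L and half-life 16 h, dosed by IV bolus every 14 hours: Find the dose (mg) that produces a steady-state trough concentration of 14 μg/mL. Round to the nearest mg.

τ/t½ = 14/16 ≈ 0.875, so f = (1/2)^(14/16) ≈ 0.545254.
Cmin,ss = (D/Vd)·f/(1−f), so D = Cmin,ss·Vd·(1−f)/f.
D = 14 × 180 × (1−f)/f ≈ 14 × 180 × 0.83401 ≈ 2101.71 mg.

2102 mg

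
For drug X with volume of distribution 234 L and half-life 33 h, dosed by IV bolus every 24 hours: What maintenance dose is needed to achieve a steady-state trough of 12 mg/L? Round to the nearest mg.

1841 mg

τ/t½ = 24/33 ≈ 0.72727, so f = (1/2)^(24/33) ≈ 0.604045.
Cmin,ss = (D/Vd)·f/(1−f), so D = Cmin,ss·Vd·(1−f)/f.
D = 12 × 234 × (1−f)/f ≈ 12 × 234 × 0.65551 ≈ 1840.67 mg.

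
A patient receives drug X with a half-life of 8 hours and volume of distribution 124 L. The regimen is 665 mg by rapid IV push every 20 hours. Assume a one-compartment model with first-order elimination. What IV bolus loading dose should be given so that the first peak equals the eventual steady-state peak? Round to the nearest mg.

f = (1/2)^(20/8) ≈ 0.176777; accumulation ratio R = 1/(1−f) ≈ 1.21474.
Loading dose to hit Cmax,ss on first dose: D_load = D_maint·R ≈ 665 × 1.21474 ≈ 807.80 mg.

808 mg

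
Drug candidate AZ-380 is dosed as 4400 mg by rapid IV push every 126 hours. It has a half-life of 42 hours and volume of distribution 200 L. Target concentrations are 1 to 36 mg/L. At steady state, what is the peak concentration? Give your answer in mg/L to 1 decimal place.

25.1 mg/L

τ = 126 h = 3 half-lives, so f = (1/2)^3 = 0.125.
Accumulation ratio R = 1/(1 − f) = 1/0.875 = 8/7.
Single-dose peak C₀ = D/Vd = 4400/200 = 22 mg/L.
Steady-state peak Cmax,ss = C₀·R = 22 × 8/7 ≈ 25.143 mg/L.
Peak 25.1 mg/L vs MTC 36 mg/L: below toxic threshold.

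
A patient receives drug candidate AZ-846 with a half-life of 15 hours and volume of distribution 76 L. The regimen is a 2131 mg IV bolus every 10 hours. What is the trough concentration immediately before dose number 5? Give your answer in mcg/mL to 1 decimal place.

40.2 mcg/mL

f = (1/2)^(τ/t½) = (1/2)^(10/15) ≈ 0.6300.
C₀ = D/Vd = 2131/76 ≈ 28.039 mcg/mL.
Before the 5th dose, 4 doses have been given. Superposition: Cmin = C₀·(f + f² + … + f^4).
≈ 28.039 × (0.6300 + 0.3969 + 0.2500 + 0.1575) ≈ 28.039 × 1.4344 ≈ 40.219 mcg/mL.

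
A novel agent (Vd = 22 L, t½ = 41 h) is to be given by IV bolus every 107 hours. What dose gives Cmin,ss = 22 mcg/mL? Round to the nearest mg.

τ/t½ = 107/41 ≈ 2.6098, so f = (1/2)^(107/41) ≈ 0.163827.
Cmin,ss = (D/Vd)·f/(1−f), so D = Cmin,ss·Vd·(1−f)/f.
D = 22 × 22 × (1−f)/f ≈ 22 × 22 × 5.10400 ≈ 2470.34 mg.

2470 mg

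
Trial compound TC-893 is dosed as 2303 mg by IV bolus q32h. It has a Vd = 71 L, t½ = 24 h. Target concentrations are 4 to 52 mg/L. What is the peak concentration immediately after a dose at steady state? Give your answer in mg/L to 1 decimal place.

53.8 mg/L

k = ln2/t½ = ln2/24 ≈ 0.028881 h⁻¹; fraction remaining f = e^(−kτ) = e^(−0.028881×32) ≈ 0.3969.
At steady state, accumulation factor R = 1/(1 − e^(−kτ)) ≈ 1.6581.
Each bolus raises the concentration by D/Vd = 2303/71 ≈ 32.437 mg/L.
Cmax,ss = C₀/(1 − f) ≈ 32.437/0.6031 ≈ 53.784 mg/L.
Peak 53.8 mg/L vs MTC 52 mg/L: exceeds toxic threshold.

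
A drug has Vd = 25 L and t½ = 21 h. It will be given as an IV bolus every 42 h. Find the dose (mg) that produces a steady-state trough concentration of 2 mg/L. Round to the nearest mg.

150 mg

τ/t½ = 42/21 ≈ 2, so f = (1/2)^(42/21) ≈ 0.250000.
Cmin,ss = (D/Vd)·f/(1−f), so D = Cmin,ss·Vd·(1−f)/f.
D = 2 × 25 × (1−f)/f ≈ 2 × 25 × 3.00000 ≈ 150.00 mg.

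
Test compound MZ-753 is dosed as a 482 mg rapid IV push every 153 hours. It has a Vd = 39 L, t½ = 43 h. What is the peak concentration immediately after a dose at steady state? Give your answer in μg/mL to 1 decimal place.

13.5 μg/mL

τ/t½ = 153/43 ≈ 3.5581, so fraction remaining f = (1/2)^(153/43) ≈ 0.0849.
At steady state, accumulation factor R = 1/(1 − e^(−kτ)) ≈ 1.0928.
Each bolus raises the concentration by D/Vd = 482/39 ≈ 12.359 μg/mL.
Steady-state peak Cmax,ss = C₀·R ≈ 12.359 × 1.0928 ≈ 13.506 μg/mL.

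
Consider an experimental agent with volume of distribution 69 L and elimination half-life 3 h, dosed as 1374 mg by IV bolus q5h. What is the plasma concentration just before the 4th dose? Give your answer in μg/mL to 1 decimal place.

8.9 μg/mL

f = (1/2)^(τ/t½) = (1/2)^(5/3) ≈ 0.3150.
C₀ = D/Vd = 1374/69 ≈ 19.913 μg/mL.
Before the 4th dose, 3 doses have been given. Superposition: Cmin = C₀·(f + f² + … + f^3).
≈ 19.913 × (0.3150 + 0.0992 + 0.0313) ≈ 19.913 × 0.4455 ≈ 8.871 μg/mL.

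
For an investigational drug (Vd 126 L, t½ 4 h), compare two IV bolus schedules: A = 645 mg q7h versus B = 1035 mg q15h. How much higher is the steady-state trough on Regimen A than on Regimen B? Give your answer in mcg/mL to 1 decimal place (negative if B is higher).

1.5 mcg/mL

Regimen A: f = (1/2)^(7/4) ≈ 0.2973; Cmin,ss = (645/126)·f/(1−f) ≈ 2.166 mcg/mL.
Regimen B: f = (1/2)^(15/4) ≈ 0.0743; Cmin,ss = (1035/126)·f/(1−f) ≈ 0.659 mcg/mL.
Difference ≈ 2.166 − 0.659 ≈ 1.507 mcg/mL.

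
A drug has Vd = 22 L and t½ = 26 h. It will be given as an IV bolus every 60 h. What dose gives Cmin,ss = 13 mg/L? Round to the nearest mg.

τ/t½ = 60/26 ≈ 2.3077, so f = (1/2)^(60/26) ≈ 0.201983.
Cmin,ss = (D/Vd)·f/(1−f), so D = Cmin,ss·Vd·(1−f)/f.
D = 13 × 22 × (1−f)/f ≈ 13 × 22 × 3.95091 ≈ 1129.96 mg.

1130 mg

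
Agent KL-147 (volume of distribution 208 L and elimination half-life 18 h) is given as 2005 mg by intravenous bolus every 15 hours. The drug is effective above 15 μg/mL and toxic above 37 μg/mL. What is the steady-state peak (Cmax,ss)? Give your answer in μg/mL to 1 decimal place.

22.0 μg/mL

τ/t½ = 15/18 ≈ 0.83333, so fraction remaining f = (1/2)^(15/18) ≈ 0.5612.
At steady state, accumulation factor R = 1/(1 − e^(−kτ)) ≈ 2.2789.
Single-dose peak C₀ = D/Vd = 2005/208 ≈ 9.639 μg/mL.
Steady-state peak Cmax,ss = C₀·R ≈ 9.639 × 2.2789 ≈ 21.966 μg/mL.
Peak 22.0 μg/mL vs MTC 37 μg/mL: below toxic threshold.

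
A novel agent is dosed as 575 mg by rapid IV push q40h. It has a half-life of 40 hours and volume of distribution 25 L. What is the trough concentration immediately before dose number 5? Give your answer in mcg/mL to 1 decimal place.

21.6 mcg/mL

f = (1/2)^(τ/t½) = (1/2)^(40/40) ≈ 0.5000.
C₀ = D/Vd = 575/25 ≈ 23.000 mcg/mL.
Before the 5th dose, 4 doses have been given. Superposition: Cmin = C₀·(f + f² + … + f^4).
≈ 23.000 × (0.5000 + 0.2500 + 0.1250 + 0.0625) ≈ 23.000 × 0.9375 ≈ 21.562 mcg/mL.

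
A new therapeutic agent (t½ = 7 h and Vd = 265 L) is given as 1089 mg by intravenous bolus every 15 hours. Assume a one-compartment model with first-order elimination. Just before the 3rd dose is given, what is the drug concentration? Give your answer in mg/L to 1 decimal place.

f = (1/2)^(τ/t½) = (1/2)^(15/7) ≈ 0.2264.
C₀ = D/Vd = 1089/265 ≈ 4.109 mg/L.
Before the 3rd dose, 2 doses have been given. Superposition: Cmin = C₀·(f + f²).
≈ 4.109 × (0.2264 + 0.0513) ≈ 4.109 × 0.2777 ≈ 1.141 mg/L.

1.1 mg/L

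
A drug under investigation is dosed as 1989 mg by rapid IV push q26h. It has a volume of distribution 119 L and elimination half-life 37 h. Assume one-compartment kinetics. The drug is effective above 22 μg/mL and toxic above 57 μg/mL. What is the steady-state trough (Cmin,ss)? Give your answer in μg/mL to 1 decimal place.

k = ln2/t½ = ln2/37 ≈ 0.018734 h⁻¹; fraction remaining f = e^(−kτ) = e^(−0.018734×26) ≈ 0.6144.
Each bolus raises the concentration by D/Vd = 1989/119 ≈ 16.714 μg/mL.
Steady-state trough Cmin,ss = C₀·f/(1−f) ≈ 16.714 × 0.6144/0.3856 ≈ 26.631 μg/mL.
Trough 26.6 μg/mL vs MEC 22 μg/mL: adequate.

26.6 μg/mL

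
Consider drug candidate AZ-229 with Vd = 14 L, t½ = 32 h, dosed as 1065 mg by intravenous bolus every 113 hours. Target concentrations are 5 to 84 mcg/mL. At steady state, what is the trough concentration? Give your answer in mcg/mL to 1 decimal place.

7.2 mcg/mL

Over one 113-h interval, 113/32 ≈ 3.5312 half-lives elapse, leaving f ≈ 0.0865 of each dose.
At steady state, accumulation factor R = 1/(1 − e^(−kτ)) ≈ 1.0947.
Each bolus raises the concentration by D/Vd = 1065/14 ≈ 76.071 mcg/mL.
Cmax,ss = C₀/(1 − f) ≈ 76.071/0.9135 ≈ 83.274 mcg/mL.
One interval later, Cmin,ss = Cmax,ss·e^(−kτ) ≈ 83.274 × 0.0865 ≈ 7.203 mcg/mL.
Trough 7.2 mcg/mL vs MEC 5 mcg/mL: adequate.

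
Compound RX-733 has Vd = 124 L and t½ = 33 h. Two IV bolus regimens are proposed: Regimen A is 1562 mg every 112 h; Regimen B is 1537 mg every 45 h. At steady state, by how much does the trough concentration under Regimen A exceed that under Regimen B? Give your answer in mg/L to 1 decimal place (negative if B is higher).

Regimen A: f = (1/2)^(112/33) ≈ 0.0951; Cmin,ss = (1562/124)·f/(1−f) ≈ 1.324 mg/L.
Regimen B: f = (1/2)^(45/33) ≈ 0.3886; Cmin,ss = (1537/124)·f/(1−f) ≈ 7.878 mg/L.
Difference ≈ 1.324 − 7.878 ≈ -6.554 mg/L.

-6.6 mg/L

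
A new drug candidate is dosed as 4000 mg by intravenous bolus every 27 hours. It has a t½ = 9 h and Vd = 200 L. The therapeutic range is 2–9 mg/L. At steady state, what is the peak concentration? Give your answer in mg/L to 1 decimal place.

22.9 mg/L

τ = 27 h = 3 half-lives, so f = (1/2)^3 = 0.125.
At steady state, R = 1/(1 − 0.125) = 8/7.
Single-dose peak C₀ = D/Vd = 4000/200 = 20 mg/L.
Steady-state peak Cmax,ss = C₀·R = 20 × 8/7 ≈ 22.857 mg/L.
Peak 22.9 mg/L vs MTC 9 mg/L: exceeds toxic threshold.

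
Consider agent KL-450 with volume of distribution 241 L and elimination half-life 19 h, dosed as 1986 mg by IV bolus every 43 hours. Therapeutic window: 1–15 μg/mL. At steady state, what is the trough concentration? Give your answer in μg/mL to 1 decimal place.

2.2 μg/mL

τ/t½ = 43/19 ≈ 2.2632, so fraction remaining f = (1/2)^(43/19) ≈ 0.2083.
Accumulation ratio R = 1/(1 − f) ≈ 1/0.7917 ≈ 1.2631.
Single-dose peak C₀ = D/Vd = 1986/241 ≈ 8.241 μg/mL.
Steady-state peak Cmax,ss = C₀·R ≈ 8.241 × 1.2631 ≈ 10.409 μg/mL.
One interval later, Cmin,ss = Cmax,ss·e^(−kτ) ≈ 10.409 × 0.2083 ≈ 2.168 μg/mL.
Trough 2.2 μg/mL vs MEC 1 μg/mL: adequate.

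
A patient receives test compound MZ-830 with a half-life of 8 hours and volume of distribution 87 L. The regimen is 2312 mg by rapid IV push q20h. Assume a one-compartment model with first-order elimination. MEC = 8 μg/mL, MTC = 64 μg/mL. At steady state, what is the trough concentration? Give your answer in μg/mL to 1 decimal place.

5.7 μg/mL

Over one 20-h interval, 20/8 ≈ 2.5 half-lives elapse, leaving f ≈ 0.1768 of each dose.
Each bolus raises the concentration by D/Vd = 2312/87 ≈ 26.575 μg/mL.
Steady-state trough Cmin,ss = C₀·f/(1−f) ≈ 26.575 × 0.1768/0.8232 ≈ 5.708 μg/mL.
Trough 5.7 μg/mL vs MEC 8 μg/mL: subtherapeutic.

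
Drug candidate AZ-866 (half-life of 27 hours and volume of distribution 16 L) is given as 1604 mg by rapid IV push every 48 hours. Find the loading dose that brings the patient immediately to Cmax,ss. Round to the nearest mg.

2264 mg

f = (1/2)^(48/27) ≈ 0.291632; accumulation ratio R = 1/(1−f) ≈ 1.41170.
Loading dose to hit Cmax,ss on first dose: D_load = D_maint·R ≈ 1604 × 1.41170 ≈ 2264.37 mg.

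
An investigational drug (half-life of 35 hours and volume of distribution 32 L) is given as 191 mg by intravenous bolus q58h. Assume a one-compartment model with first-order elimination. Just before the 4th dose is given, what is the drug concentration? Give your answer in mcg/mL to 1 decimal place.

2.7 mcg/mL

f = (1/2)^(τ/t½) = (1/2)^(58/35) ≈ 0.3171.
C₀ = D/Vd = 191/32 ≈ 5.969 mcg/mL.
Before the 4th dose, 3 doses have been given. Superposition: Cmin = C₀·(f + f² + … + f^3).
≈ 5.969 × (0.3171 + 0.1006 + 0.0319) ≈ 5.969 × 0.4496 ≈ 2.684 mcg/mL.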